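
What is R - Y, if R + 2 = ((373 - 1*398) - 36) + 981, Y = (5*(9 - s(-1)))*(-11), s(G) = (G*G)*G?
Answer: 1468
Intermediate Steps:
s(G) = G³ (s(G) = G²*G = G³)
Y = -550 (Y = (5*(9 - 1*(-1)³))*(-11) = (5*(9 - 1*(-1)))*(-11) = (5*(9 + 1))*(-11) = (5*10)*(-11) = 50*(-11) = -550)
R = 918 (R = -2 + (((373 - 1*398) - 36) + 981) = -2 + (((373 - 398) - 36) + 981) = -2 + ((-25 - 36) + 981) = -2 + (-61 + 981) = -2 + 920 = 918)
R - Y = 918 - 1*(-550) = 918 + 550 = 1468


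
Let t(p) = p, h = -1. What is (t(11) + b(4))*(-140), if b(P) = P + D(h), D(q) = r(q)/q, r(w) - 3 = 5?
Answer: -980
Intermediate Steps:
r(w) = 8 (r(w) = 3 + 5 = 8)
D(q) = 8/q
b(P) = -8 + P (b(P) = P + 8/(-1) = P + 8*(-1) = P - 8 = -8 + P)
(t(11) + b(4))*(-140) = (11 + (-8 + 4))*(-140) = (11 - 4)*(-140) = 7*(-140) = -980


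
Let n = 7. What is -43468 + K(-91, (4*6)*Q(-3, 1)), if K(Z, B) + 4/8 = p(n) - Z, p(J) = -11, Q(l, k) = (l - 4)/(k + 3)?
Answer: -86777/2 ≈ -43389.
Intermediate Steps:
Q(l, k) = (-4 + l)/(3 + k)
K(Z, B) = -23/2 - Z (K(Z, B) = -½ + (-11 - Z) = -23/2 - Z)
-43468 + K(-91, (4*6)*Q(-3, 1)) = -43468 + (-23/2 - 1*(-91)) = -43468 + (-23/2 + 91) = -43468 + 159/2 = -86777/2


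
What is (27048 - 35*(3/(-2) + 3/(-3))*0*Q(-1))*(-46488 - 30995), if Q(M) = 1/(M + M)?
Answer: -2095760184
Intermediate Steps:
Q(M) = 1/(2*M)
(27048 - 35*(3/(-2) + 3/(-3))*0*Q(-1))*(-46488 - 30995) = (27048 - 35*(3/(-2) + 3/(-3))*0*(1/2)/(-1))*(-46488 - 30995) = (27048 - 35*(3*(-1/2) + 3*(-1/3))*0*(1/2)*(-1))*(-77483) = (27048 - 35*(-3/2 - 1)*0*(-1)/2)*(-77483) = (27048 - 35*(-5/2*0)*(-1)/2)*(-77483) = (27048 - 0*(-1)/2)*(-77483) = (27048 - 35*0)*(-77483) = (27048 + 0)*(-77483) = 27048*(-77483) = -2095760184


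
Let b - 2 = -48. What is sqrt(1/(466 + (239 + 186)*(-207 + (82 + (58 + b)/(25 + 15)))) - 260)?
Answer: I*sqrt(2869941042066)/105063 ≈ 16.125*I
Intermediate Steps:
b = -46 (b = 2 - 48 = -46)
sqrt(1/(466 + (239 + 186)*(-207 + (82 + (58 + b)/(25 + 15)))) - 260) = sqrt(1/(466 + (239 + 186)*(-207 + (82 + (58 - 46)/(25 + 15)))) - 260) = sqrt(1/(466 + 425*(-207 + (82 + 12/40))) - 260) = sqrt(1/(466 + 425*(-207 + (82 + 12*(1/40)))) - 260) = sqrt(1/(466 + 425*(-207 + (82 + 3/10))) - 260) = sqrt(1/(466 + 425*(-207 + 823/10)) - 260) = sqrt(1/(466 + 425*(-1247/10)) - 260) = sqrt(1/(466 - 105995/2) - 260) = sqrt(1/(-105063/2) - 260) = sqrt(-2/105063 - 260) = sqrt(-27316382/105063) = I*sqrt(2869941042066)/105063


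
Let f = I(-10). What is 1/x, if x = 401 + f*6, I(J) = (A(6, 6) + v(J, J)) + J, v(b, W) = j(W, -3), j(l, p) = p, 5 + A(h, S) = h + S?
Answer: 1/365 ≈ 0.0027397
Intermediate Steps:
A(h, S) = -5 + S + h (A(h, S) = -5 + (h + S) = -5 + (S + h) = -5 + S + h)
v(b, W) = -3
I(J) = 4 + J (I(J) = ((-5 + 6 + 6) - 3) + J = (7 - 3) + J = 4 + J)
f = -6 (f = 4 - 10 = -6)
x = 365 (x = 401 - 6*6 = 401 - 36 = 365)
1/x = 1/365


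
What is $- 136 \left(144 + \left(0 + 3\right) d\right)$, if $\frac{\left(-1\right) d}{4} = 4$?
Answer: $-13056$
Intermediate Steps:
$d = -16$ ($d = \left(-4\right) 4 = -16$)
$- 136 \left(144 + \left(0 + 3\right) d\right) = - 136 \left(144 + \left(0 + 3\right) \left(-16\right)\right) = - 136 \left(144 + 3 \left(-16\right)\right) = - 136 \left(144 - 48\right) = \left(-136\right) 96 = -13056$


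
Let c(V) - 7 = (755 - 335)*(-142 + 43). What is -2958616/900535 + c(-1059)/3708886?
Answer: -11010607403331/3339981654010 ≈ -3.2966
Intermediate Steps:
c(V) = -41573 (c(V) = 7 + (755 - 335)*(-142 + 43) = 7 + 420*(-99) = 7 - 41580 = -41573)
-2958616/900535 + c(-1059)/3708886 = -2958616/900535 - 41573/3708886 = -11010607403331/3339981654010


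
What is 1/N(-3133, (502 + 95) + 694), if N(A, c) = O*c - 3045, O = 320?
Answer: 1/410075 ≈ 2.4386e-6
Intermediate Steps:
N(A, c) = -3045 + 320*c (N(A, c) = 320*c - 3045 = -3045 + 320*c)
1/N(-3133, (502 + 95) + 694) = 1/(-3045 + 320*((502 + 95) + 694)) = 1/(-3045 + 320*(597 + 694)) = 1/(-3045 + 320*1291) = 1/(-3045 + 413120) = 1/410075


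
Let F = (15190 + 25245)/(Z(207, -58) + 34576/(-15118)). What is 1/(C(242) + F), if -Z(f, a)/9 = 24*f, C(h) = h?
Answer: 337995296/81489213467 ≈ 0.0041477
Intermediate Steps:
Z(f, a) = -216*f
F = -305648165/337995296 (F = (15190 + 25245)/(-216*207 + 34576/(-15118)) = 40435/(-44712 + 34576*(-1/15118)) = 40435/(-44712 - 17288/7559) = 40435/(-337995296/7559) = 40435*(-7559/337995296) = -305648165/337995296 ≈ -0.90430)
1/(C(242) + F) = 1/(242 - 305648165/337995296) = 1/(81489213467/337995296) = 337995296/81489213467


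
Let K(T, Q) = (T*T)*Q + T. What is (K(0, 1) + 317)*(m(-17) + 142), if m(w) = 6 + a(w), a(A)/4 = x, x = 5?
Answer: 53256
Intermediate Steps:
a(A) = 20 (a(A) = 4*5 = 20)
K(T, Q) = T + Q*T**2 (K(T, Q) = T**2*Q + T = Q*T**2 + T = T + Q*T**2)
m(w) = 26 (m(w) = 6 + 20 = 26)
(K(0, 1) + 317)*(m(-17) + 142) = (0*(1 + 1*0) + 317)*(26 + 142) = (0*(1 + 0) + 317)*168 = (0*1 + 317)*168 = (0 + 317)*168 = 317*168 = 53256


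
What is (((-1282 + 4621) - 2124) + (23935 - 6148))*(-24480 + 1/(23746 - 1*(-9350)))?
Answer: -2565871980193/5516 ≈ -4.6517e+8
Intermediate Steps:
(((-1282 + 4621) - 2124) + (23935 - 6148))*(-24480 + 1/(23746 - 1*(-9350))) = ((3339 - 2124) + 17787)*(-24480 + 1/(23746 + 9350)) = (1215 + 17787)*(-24480 + 1/33096) = 19002*(-24480 + 1/33096) = 19002*(-810190079/33096) = -2565871980193/5516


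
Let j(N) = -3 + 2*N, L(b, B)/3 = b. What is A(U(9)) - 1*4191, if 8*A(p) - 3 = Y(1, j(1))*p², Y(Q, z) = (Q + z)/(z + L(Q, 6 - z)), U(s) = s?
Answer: -33525/8 ≈ -4190.6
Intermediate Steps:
L(b, B) = 3*b
Y(Q, z) = (Q + z)/(z + 3*Q)
A(p) = 3/8 (A(p) = 3/8 + (((1 + (-3 + 2*1))/((-3 + 2*1) + 3*1))*p²)/8 = 3/8 + (((1 + (-3 + 2))/((-3 + 2) + 3))*p²)/8 = 3/8 + (((1 - 1)/(-1 + 3))*p²)/8 = 3/8 + ((0/2)*p²)/8 = 3/8 + (((½)*0)*p²)/8 = 3/8 + (0*p²)/8 = 3/8 + (⅛)*0 = 3/8 + 0 = 3/8)
A(U(9)) - 1*4191 = 3/8 - 1*4191 = 3/8 - 4191 = -33525/8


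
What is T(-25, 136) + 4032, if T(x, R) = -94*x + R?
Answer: 6518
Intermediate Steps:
T(x, R) = R - 94*x
T(-25, 136) + 4032 = (136 - 94*(-25)) + 4032 = (136 + 2350) + 4032 = 2486 + 4032 = 6518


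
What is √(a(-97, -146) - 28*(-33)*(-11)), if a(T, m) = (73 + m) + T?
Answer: I*√10334 ≈ 101.66*I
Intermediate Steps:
a(T, m) = 73 + T + m
√(a(-97, -146) - 28*(-33)*(-11)) = √((73 - 97 - 146) - 28*(-33)*(-11)) = √(-170 + 924*(-11)) = √(-170 - 10164) = √(-10334) = I*√10334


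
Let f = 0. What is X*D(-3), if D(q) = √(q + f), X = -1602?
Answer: -1602*I*√3 ≈ -2774.7*I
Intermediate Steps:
D(q) = √q (D(q) = √(q + 0) = √q)
X*D(-3) = -1602*I*√3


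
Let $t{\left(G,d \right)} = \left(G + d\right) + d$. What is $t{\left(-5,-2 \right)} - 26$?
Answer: $-35$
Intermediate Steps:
$t{\left(G,d \right)} = G + 2 d$
$t{\left(-5,-2 \right)} - 26 = \left(-5 + 2 \left(-2\right)\right) - 26 = \left(-5 - 4\right) - 26 = -9 - 26 = -35$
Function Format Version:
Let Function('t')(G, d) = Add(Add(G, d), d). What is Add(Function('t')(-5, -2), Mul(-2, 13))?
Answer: -35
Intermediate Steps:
Function('t')(G, d) = Add(G, Mul(2, d))
Add(Function('t')(-5, -2), Mul(-2, 13)) = Add(Add(-5, Mul(2, -2)), Mul(-2, 13)) = Add(Add(-5, -4), -26) = Add(-9, -26) = -35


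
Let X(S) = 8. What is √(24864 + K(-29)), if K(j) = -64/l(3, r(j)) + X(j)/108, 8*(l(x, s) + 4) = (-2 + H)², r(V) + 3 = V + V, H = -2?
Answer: √2016582/9 ≈ 157.78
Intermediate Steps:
r(V) = -3 + 2*V (r(V) = -3 + (V + V) = -3 + 2*V)
l(x, s) = -2 (l(x, s) = -4 + (-2 - 2)²/8 = -4 + (⅛)*(-4)² = -4 + (⅛)*16 = -4 + 2 = -2)
K(j) = 866/27 (K(j) = -64/(-2) + 8/108 = -64*(-½) + 8*(1/108) = 32 + 2/27 = 866/27)
√(24864 + K(-29)) = √(24864 + 866/27) = √(672194/27) = √2016582/9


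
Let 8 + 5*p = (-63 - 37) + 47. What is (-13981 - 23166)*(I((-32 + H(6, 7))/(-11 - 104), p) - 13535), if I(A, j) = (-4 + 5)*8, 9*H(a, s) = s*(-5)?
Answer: 502487469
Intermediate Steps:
H(a, s) = -5*s/9 (H(a, s) = (s*(-5))/9 = (-5*s)/9 = -5*s/9)
p = -61/5 (p = -8/5 + ((-63 - 37) + 47)/5 = -8/5 + (-100 + 47)/5 = -8/5 + (1/5)*(-53) = -8/5 - 53/5 = -61/5 ≈ -12.200)
I(A, j) = 8 (I(A, j) = 1*8 = 8)
(-13981 - 23166)*(I((-32 + H(6, 7))/(-11 - 104), p) - 13535) = (-13981 - 23166)*(8 - 13535) = -37147*(-13527) = 502487469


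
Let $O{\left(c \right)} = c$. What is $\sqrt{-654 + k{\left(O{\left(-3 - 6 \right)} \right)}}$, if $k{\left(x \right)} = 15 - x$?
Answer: $3 i \sqrt{70} \approx 25.1 i$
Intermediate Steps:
$\sqrt{-654 + k{\left(O{\left(-3 - 6 \right)} \right)}} = \sqrt{-654 + \left(15 - \left(-3 - 6\right)\right)} = \sqrt{-654 + \left(15 - -9\right)} = \sqrt{-654 + \left(15 + 9\right)} = \sqrt{-654 + 24} = \sqrt{-630} = 3 i \sqrt{70}$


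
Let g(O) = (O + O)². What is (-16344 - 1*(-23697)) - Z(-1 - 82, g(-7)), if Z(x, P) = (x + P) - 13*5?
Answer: 7305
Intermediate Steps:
g(O) = 4*O² (g(O) = (2*O)² = 4*O²)
Z(x, P) = -65 + P + x (Z(x, P) = (P + x) - 65 = -65 + P + x)
(-16344 - 1*(-23697)) - Z(-1 - 82, g(-7)) = (-16344 - 1*(-23697)) - (-65 + 4*(-7)² + (-1 - 82)) = (-16344 + 23697) - (-65 + 4*49 - 83) = 7353 - (-65 + 196 - 83) = 7353 - 1*48 = 7353 - 48 = 7305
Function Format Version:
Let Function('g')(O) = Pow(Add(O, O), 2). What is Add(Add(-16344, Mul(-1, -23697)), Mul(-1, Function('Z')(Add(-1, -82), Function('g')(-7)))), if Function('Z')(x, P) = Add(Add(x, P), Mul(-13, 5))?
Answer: 7305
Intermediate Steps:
Function('g')(O) = Mul(4, Pow(O, 2)) (Function('g')(O) = Pow(Mul(2, O), 2) = Mul(4, Pow(O, 2)))
Function('Z')(x, P) = Add(-65, P, x) (Function('Z')(x, P) = Add(Add(P, x), -65) = Add(-65, P, x))
Add(Add(-16344, Mul(-1, -23697)), Mul(-1, Function('Z')(Add(-1, -82), Function('g')(-7)))) = Add(Add(-16344, Mul(-1, -23697)), Mul(-1, Add(-65, Mul(4, Pow(-7, 2)), Add(-1, -82)))) = Add(Add(-16344, 23697), Mul(-1, Add(-65, Mul(4, 49), -83))) = Add(7353, Mul(-1, Add(-65, 196, -83))) = Add(7353, Mul(-1, 48)) = Add(7353, -48) = 7305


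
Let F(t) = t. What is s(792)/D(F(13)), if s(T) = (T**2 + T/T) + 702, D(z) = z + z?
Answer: 627967/26 ≈ 24153.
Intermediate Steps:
D(z) = 2*z
s(T) = 703 + T**2 (s(T) = (T**2 + 1) + 702 = (1 + T**2) + 702 = 703 + T**2)
s(792)/D(F(13)) = (703 + 792**2)/((2*13)) = (703 + 627264)/26 = 627967*(1/26) = 627967/26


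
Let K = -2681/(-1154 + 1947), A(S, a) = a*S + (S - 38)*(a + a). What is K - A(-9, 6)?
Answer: 487393/793 ≈ 614.62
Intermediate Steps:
A(S, a) = S*a + 2*a*(-38 + S) (A(S, a) = S*a + (-38 + S)*(2*a) = S*a + 2*a*(-38 + S))
K = -2681/793 ≈ -3.3808
K - A(-9, 6) = -2681/793 - 6*(-76 + 3*(-9)) = -2681/793 - 6*(-76 - 27) = -2681/793 - 6*(-103) = -2681/793 - 1*(-618) = -2681/793 + 618 = 487393/793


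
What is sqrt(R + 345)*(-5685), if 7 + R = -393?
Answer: -5685*I*sqrt(55) ≈ -42161.0*I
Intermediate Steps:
R = -400 (R = -7 - 393 = -400)
sqrt(R + 345)*(-5685) = sqrt(-400 + 345)*(-5685) = sqrt(-55)*(-5685) = (I*sqrt(55))*(-5685) = -5685*I*sqrt(55)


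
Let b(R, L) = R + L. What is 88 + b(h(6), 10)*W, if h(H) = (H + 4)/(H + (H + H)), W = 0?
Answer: 88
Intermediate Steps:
h(H) = (4 + H)/(3*H) (h(H) = (4 + H)/(H + 2*H) = (4 + H)/((3*H)) = (4 + H)*(1/(3*H)) = (4 + H)/(3*H))
b(R, L) = L + R
88 + b(h(6), 10)*W = 88 + (10 + (⅓)*(4 + 6)/6)*0 = 88 + (10 + (⅓)*(⅙)*10)*0 = 88 + (10 + 5/9)*0 = 88 + (95/9)*0 = 88 + 0 = 88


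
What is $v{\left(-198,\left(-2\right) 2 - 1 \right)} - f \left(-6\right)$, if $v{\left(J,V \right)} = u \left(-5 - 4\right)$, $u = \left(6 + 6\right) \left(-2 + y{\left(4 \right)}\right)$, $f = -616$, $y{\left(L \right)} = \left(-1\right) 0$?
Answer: $-3480$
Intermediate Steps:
$y{\left(L \right)} = 0$
$u = -24$ ($u = \left(6 + 6\right) \left(-2 + 0\right) = 12 \left(-2\right) = -24$)
$v{\left(J,V \right)} = 216$ ($v{\left(J,V \right)} = - 24 \left(-5 - 4\right) = \left(-24\right) \left(-9\right) = 216$)
$v{\left(-198,\left(-2\right) 2 - 1 \right)} - f \left(-6\right) = 216 - \left(-616\right) \left(-6\right) = 216 - 3696 = -3480$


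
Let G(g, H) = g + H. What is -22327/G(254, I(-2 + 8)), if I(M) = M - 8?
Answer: -22327/252 ≈ -88.599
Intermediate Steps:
I(M) = -8 + M
G(g, H) = H + g
-22327/G(254, I(-2 + 8)) = -22327/((-8 + (-2 + 8)) + 254) = -22327/((-8 + 6) + 254) = -22327/(-2 + 254) = -22327/252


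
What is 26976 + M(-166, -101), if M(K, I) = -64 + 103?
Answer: 27015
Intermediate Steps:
M(K, I) = 39
26976 + M(-166, -101) = 26976 + 39 = 27015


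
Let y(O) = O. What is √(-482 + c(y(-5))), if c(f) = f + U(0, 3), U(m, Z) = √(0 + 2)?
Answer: √(-487 + √2) ≈ 22.036*I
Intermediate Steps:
U(m, Z) = √2
c(f) = f + √2
√(-482 + c(y(-5))) = √(-482 + (-5 + √2)) = √(-487 + √2)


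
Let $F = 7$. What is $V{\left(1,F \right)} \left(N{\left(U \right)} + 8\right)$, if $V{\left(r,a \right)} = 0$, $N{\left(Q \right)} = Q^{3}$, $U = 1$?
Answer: $0$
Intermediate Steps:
$V{\left(1,F \right)} \left(N{\left(U \right)} + 8\right) = 0 \left(1^{3} + 8\right) = 0 \left(1 + 8\right) = 0 \cdot 9 = 0$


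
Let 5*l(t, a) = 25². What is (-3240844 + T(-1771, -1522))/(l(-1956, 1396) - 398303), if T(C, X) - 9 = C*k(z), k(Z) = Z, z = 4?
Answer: 3247919/398178 ≈ 8.1570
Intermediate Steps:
l(t, a) = 125 (l(t, a) = (⅕)*25² = (⅕)*625 = 125)
T(C, X) = 9 + 4*C (T(C, X) = 9 + C*4 = 9 + 4*C)
(-3240844 + T(-1771, -1522))/(l(-1956, 1396) - 398303) = (-3240844 + (9 + 4*(-1771)))/(125 - 398303) = (-3240844 + (9 - 7084))/(-398178) = (-3240844 - 7075)*(-1/398178) = -3247919*(-1/398178) = 3247919/398178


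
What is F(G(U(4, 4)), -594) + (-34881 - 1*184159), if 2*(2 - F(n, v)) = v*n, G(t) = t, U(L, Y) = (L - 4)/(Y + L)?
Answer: -219038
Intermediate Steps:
U(L, Y) = (-4 + L)/(L + Y)
F(n, v) = 2 - n*v/2 (F(n, v) = 2 - v*n/2 = 2 - n*v/2)
F(G(U(4, 4)), -594) + (-34881 - 1*184159) = (2 - 1/2*(-4 + 4)/(4 + 4)*(-594)) + (-34881 - 1*184159) = (2 - 1/2*0/8*(-594)) + (-34881 - 184159) = (2 - 1/2*(1/8)*0*(-594)) - 219040 = (2 - 1/2*0*(-594)) - 219040 = (2 + 0) - 219040 = 2 - 219040 = -219038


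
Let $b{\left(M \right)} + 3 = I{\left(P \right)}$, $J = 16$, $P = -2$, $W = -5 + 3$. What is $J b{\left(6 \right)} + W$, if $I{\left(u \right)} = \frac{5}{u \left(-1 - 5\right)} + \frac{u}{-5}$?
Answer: $- \frac{554}{15} \approx -36.933$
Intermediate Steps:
$W = -2$
$I{\left(u \right)} = - \frac{5}{6 u} - \frac{u}{5}$ ($I{\left(u \right)} = \frac{5}{u \left(-6\right)} + u \left(- \frac{1}{5}\right) = \frac{5}{\left(-6\right) u} - \frac{u}{5} = 5 \left(- \frac{1}{6 u}\right) - \frac{u}{5} = - \frac{5}{6 u} - \frac{u}{5}$)
$b{\left(M \right)} = - \frac{131}{60}$ ($b{\left(M \right)} = -3 - \left(- \frac{2}{5} + \frac{5}{6 \left(-2\right)}\right) = -3 + \left(\left(- \frac{5}{6}\right) \left(- \frac{1}{2}\right) + \frac{2}{5}\right) = -3 + \left(\frac{5}{12} + \frac{2}{5}\right) = -3 + \frac{49}{60} = - \frac{131}{60}$)
$J b{\left(6 \right)} + W = 16 \left(- \frac{131}{60}\right) - 2 = - \frac{524}{15} - 2 = - \frac{554}{15}$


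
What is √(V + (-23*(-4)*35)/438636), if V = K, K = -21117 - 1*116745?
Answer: I*√1657803735215727/109659 ≈ 371.3*I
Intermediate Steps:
K = -137862 (K = -21117 - 116745 = -137862)
V = -137862
√(V + (-23*(-4)*35)/438636) = √(-137862 + (-23*(-4)*35)/438636) = √(-137862 + (92*35)*(1/438636)) = √(-137862 + 3220*(1/438636)) = √(-137862 + 805/109659) = √(-15117808253/109659) = I*√1657803735215727/109659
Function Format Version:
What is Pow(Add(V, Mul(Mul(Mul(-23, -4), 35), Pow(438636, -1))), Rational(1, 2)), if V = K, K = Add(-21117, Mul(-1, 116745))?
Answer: Mul(Rational(1, 109659), I, Pow(1657803735215727, Rational(1, 2))) ≈ Mul(371.30, I)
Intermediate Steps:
K = -137862 (K = Add(-21117, -116745) = -137862)
V = -137862
Pow(Add(V, Mul(Mul(Mul(-23, -4), 35), Pow(438636, -1))), Rational(1, 2)) = Pow(Add(-137862, Mul(Mul(Mul(-23, -4), 35), Pow(438636, -1))), Rational(1, 2)) = Pow(Add(-137862, Mul(Mul(92, 35), Rational(1, 438636))), Rational(1, 2)) = Pow(Add(-137862, Mul(3220, Rational(1, 438636))), Rational(1, 2)) = Pow(Add(-137862, Rational(805, 109659)), Rational(1, 2)) = Pow(Rational(-15117808253, 109659), Rational(1, 2)) = Mul(Rational(1, 109659), I, Pow(1657803735215727, Rational(1, 2)))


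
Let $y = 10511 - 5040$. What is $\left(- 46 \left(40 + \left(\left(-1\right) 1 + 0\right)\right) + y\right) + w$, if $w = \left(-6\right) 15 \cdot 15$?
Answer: $2327$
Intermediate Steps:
$y = 5471$ ($y = 10511 - 5040 = 5471$)
$w = -1350$ ($w = \left(-90\right) 15 = -1350$)
$\left(- 46 \left(40 + \left(\left(-1\right) 1 + 0\right)\right) + y\right) + w = \left(- 46 \left(40 + \left(\left(-1\right) 1 + 0\right)\right) + 5471\right) - 1350 = \left(- 46 \left(40 + \left(-1 + 0\right)\right) + 5471\right) - 1350 = \left(- 46 \left(40 - 1\right) + 5471\right) - 1350 = \left(\left(-46\right) 39 + 5471\right) - 1350 = \left(-1794 + 5471\right) - 1350 = 3677 - 1350 = 2327$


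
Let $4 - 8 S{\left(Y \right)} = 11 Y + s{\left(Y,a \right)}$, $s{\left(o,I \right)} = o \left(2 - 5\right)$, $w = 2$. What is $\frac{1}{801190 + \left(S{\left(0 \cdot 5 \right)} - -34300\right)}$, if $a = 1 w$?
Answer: $\frac{2}{1670981} \approx 1.1969 \cdot 10^{-6}$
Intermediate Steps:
$a = 2$ ($a = 1 \cdot 2 = 2$)
$s{\left(o,I \right)} = - 3 o$ ($s{\left(o,I \right)} = o \left(-3\right) = - 3 o$)
$S{\left(Y \right)} = \frac{1}{2} - Y$ ($S{\left(Y \right)} = \frac{1}{2} - \frac{11 Y - 3 Y}{8} = \frac{1}{2} - \frac{8 Y}{8} = \frac{1}{2} - Y$)
$\frac{1}{801190 + \left(S{\left(0 \cdot 5 \right)} - -34300\right)} = \frac{1}{801190 + \left(\left(\frac{1}{2} - 0 \cdot 5\right) - -34300\right)} = \frac{1}{801190 + \left(\left(\frac{1}{2} - 0\right) + 34300\right)} = \frac{1}{801190 + \left(\left(\frac{1}{2} + 0\right) + 34300\right)} = \frac{1}{801190 + \left(\frac{1}{2} + 34300\right)} = \frac{1}{801190 + \frac{68601}{2}} = \frac{1}{\frac{1670981}{2}} = \frac{2}{1670981}$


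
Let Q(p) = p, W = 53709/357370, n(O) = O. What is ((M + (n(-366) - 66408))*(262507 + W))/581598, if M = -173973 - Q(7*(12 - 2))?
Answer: -22591567823064283/207845677260 ≈ -1.0869e+5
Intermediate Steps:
W = 53709/357370 (W = 53709*(1/357370) = 53709/357370 ≈ 0.15029)
M = -174043 (M = -173973 - 7*(12 - 2) = -173973 - 7*10 = -173973 - 1*70 = -173973 - 70 = -174043)
((M + (n(-366) - 66408))*(262507 + W))/581598 = ((-174043 + (-366 - 66408))*(262507 + 53709/357370))/581598 = ((-174043 - 66774)*(93812180299/357370))*(1/581598) = -240817*93812180299/357370*(1/581598) = -22591567823064283/357370*1/581598 = -22591567823064283/207845677260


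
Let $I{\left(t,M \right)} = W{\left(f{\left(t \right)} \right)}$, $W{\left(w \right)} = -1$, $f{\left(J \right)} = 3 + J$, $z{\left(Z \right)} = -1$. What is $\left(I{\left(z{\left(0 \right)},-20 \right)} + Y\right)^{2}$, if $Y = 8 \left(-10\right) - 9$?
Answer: $8100$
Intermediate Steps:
$Y = -89$ ($Y = -80 - 9 = -89$)
$I{\left(t,M \right)} = -1$
$\left(I{\left(z{\left(0 \right)},-20 \right)} + Y\right)^{2} = \left(-1 - 89\right)^{2} = \left(-90\right)^{2} = 8100$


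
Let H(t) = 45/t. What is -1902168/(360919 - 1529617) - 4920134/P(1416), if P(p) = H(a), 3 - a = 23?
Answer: 3833436696940/1753047 ≈ 2.1867e+6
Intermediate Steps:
a = -20 (a = 3 - 1*23 = 3 - 23 = -20)
P(p) = -9/4 (P(p) = 45/(-20) = 45*(-1/20) = -9/4)
-1902168/(360919 - 1529617) - 4920134/P(1416) = -1902168/(360919 - 1529617) - 4920134/(-9/4) = -1902168/(-1168698) - 4920134*(-4/9) = -1902168*(-1/1168698) + 19680536/9 = 317028/194783 + 19680536/9 = 3833436696940/1753047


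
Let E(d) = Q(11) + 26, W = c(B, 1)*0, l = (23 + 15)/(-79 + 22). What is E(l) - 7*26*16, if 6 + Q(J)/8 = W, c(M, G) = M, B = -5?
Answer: -2934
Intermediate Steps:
l = -⅔ (l = 38/(-57) = 38*(-1/57) = -⅔ ≈ -0.66667)
W = 0 (W = -5*0 = 0)
Q(J) = -48 (Q(J) = -48 + 8*0 = -48 + 0 = -48)
E(d) = -22 (E(d) = -48 + 26 = -22)
E(l) - 7*26*16 = -22 - 7*26*16 = -22 - 182*16 = -22 - 1*2912 = -22 - 2912 = -2934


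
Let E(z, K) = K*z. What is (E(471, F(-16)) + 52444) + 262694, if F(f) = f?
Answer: 307602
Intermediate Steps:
(E(471, F(-16)) + 52444) + 262694 = (-16*471 + 52444) + 262694 = (-7536 + 52444) + 262694 = 44908 + 262694 = 307602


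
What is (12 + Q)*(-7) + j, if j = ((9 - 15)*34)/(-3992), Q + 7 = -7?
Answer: 14023/998 ≈ 14.051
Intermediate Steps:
Q = -14 (Q = -7 - 7 = -14)
j = 51/998 (j = -6*34*(-1/3992) = -204*(-1/3992) = 51/998 ≈ 0.051102)
(12 + Q)*(-7) + j = (12 - 14)*(-7) + 51/998 = -2*(-7) + 51/998 = 14 + 51/998 = 14023/998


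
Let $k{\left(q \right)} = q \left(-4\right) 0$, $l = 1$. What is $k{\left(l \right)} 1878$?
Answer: $0$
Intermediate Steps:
$k{\left(q \right)} = 0$ ($k{\left(q \right)} = - 4 q 0 = 0$)
$k{\left(l \right)} 1878 = 0 \cdot 1878 = 0$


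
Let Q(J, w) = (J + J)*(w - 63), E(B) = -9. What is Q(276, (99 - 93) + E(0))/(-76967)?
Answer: 3312/6997 ≈ 0.47335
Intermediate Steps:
Q(J, w) = 2*J*(-63 + w) (Q(J, w) = (2*J)*(-63 + w) = 2*J*(-63 + w))
Q(276, (99 - 93) + E(0))/(-76967) = (2*276*(-63 + ((99 - 93) - 9)))/(-76967) = (2*276*(-63 + (6 - 9)))*(-1/76967) = (2*276*(-63 - 3))*(-1/76967) = (2*276*(-66))*(-1/76967) = -36432*(-1/76967) = 3312/6997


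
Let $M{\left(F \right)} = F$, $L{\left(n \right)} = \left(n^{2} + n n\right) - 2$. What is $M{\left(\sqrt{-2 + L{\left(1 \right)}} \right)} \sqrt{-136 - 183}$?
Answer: $- \sqrt{638} \approx -25.259$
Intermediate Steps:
$L{\left(n \right)} = -2 + 2 n^{2}$ ($L{\left(n \right)} = \left(n^{2} + n^{2}\right) - 2 = 2 n^{2} - 2 = -2 + 2 n^{2}$)
$M{\left(\sqrt{-2 + L{\left(1 \right)}} \right)} \sqrt{-136 - 183} = \sqrt{-2 - \left(2 - 2 \cdot 1^{2}\right)} \sqrt{-136 - 183} = \sqrt{-2 + \left(-2 + 2 \cdot 1\right)} \sqrt{-319} = \sqrt{-2 + \left(-2 + 2\right)} i \sqrt{319} = \sqrt{-2 + 0} i \sqrt{319} = \sqrt{-2} i \sqrt{319} = i \sqrt{2} i \sqrt{319} = - \sqrt{638}$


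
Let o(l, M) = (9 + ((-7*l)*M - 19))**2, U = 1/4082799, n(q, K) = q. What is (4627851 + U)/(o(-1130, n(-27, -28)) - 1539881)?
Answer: 18894585434950/186236372236896681 ≈ 0.00010145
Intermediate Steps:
U = 1/4082799 ≈ 2.4493e-7
o(l, M) = (-10 - 7*M*l)**2 (o(l, M) = (9 + (-7*M*l - 19))**2 = (9 + (-19 - 7*M*l))**2 = (-10 - 7*M*l)**2)
(4627851 + U)/(o(-1130, n(-27, -28)) - 1539881) = (4627851 + 1/4082799)/((10 + 7*(-27)*(-1130))**2 - 1539881) = 18894585434950/(4082799*((10 + 213570)**2 - 1539881)) = 18894585434950/(4082799*(213580**2 - 1539881)) = 18894585434950/(4082799*(45616416400 - 1539881)) = (18894585434950/4082799)/45614876519 = (18894585434950/4082799)*(1/45614876519) = 18894585434950/186236372236896681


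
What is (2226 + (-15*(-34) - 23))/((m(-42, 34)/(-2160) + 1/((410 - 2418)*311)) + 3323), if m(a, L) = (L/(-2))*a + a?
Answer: 76240617480/93374070203 ≈ 0.81651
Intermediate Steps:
m(a, L) = a - L*a/2 (m(a, L) = (L*(-½))*a + a = (-L/2)*a + a = -L*a/2 + a = a - L*a/2)
(2226 + (-15*(-34) - 23))/((m(-42, 34)/(-2160) + 1/((410 - 2418)*311)) + 3323) = (2226 + (-15*(-34) - 23))/((((½)*(-42)*(2 - 1*34))/(-2160) + 1/((410 - 2418)*311)) + 3323) = (2226 + (510 - 23))/((((½)*(-42)*(2 - 34))*(-1/2160) + (1/311)/(-2008)) + 3323) = (2226 + 487)/((((½)*(-42)*(-32))*(-1/2160) - 1/2008*1/311) + 3323) = 2713/((672*(-1/2160) - 1/624488) + 3323) = 2713/((-14/45 - 1/624488) + 3323) = 2713/(-8742877/28101960 + 3323) = 2713/(93374070203/28101960) = 2713*(28101960/93374070203) = 76240617480/93374070203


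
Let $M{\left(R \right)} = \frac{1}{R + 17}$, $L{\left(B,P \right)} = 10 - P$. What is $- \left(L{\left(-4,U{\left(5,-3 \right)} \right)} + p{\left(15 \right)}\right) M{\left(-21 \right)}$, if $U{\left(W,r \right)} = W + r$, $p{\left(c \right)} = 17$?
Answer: $\frac{25}{4} \approx 6.25$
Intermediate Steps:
$M{\left(R \right)} = \frac{1}{17 + R}$
$- \left(L{\left(-4,U{\left(5,-3 \right)} \right)} + p{\left(15 \right)}\right) M{\left(-21 \right)} = - \frac{\left(10 - \left(5 - 3\right)\right) + 17}{17 - 21} = - \frac{\left(10 - 2\right) + 17}{-4} = - \frac{\left(\left(10 - 2\right) + 17\right) \left(-1\right)}{4} = - \frac{\left(8 + 17\right) \left(-1\right)}{4} = - \frac{25 \left(-1\right)}{4} = \left(-1\right) \left(- \frac{25}{4}\right) = \frac{25}{4}$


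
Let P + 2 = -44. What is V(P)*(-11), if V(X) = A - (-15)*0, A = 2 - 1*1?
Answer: -11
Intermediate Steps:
P = -46 (P = -2 - 44 = -46)
A = 1 (A = 2 - 1 = 1)
V(X) = 1 (V(X) = 1 - (-15)*0 = 1 - 3*0 = 1 + 0 = 1)
V(P)*(-11) = 1*(-11) = -11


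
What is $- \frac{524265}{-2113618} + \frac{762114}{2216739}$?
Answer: $\frac{924325513429}{1561779817234} \approx 0.59184$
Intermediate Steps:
$- \frac{524265}{-2113618} + \frac{762114}{2216739} = \left(-524265\right) \left(- \frac{1}{2113618}\right) + 762114 \cdot \frac{1}{2216739} = \frac{524265}{2113618} + \frac{254038}{738913} = \frac{924325513429}{1561779817234}$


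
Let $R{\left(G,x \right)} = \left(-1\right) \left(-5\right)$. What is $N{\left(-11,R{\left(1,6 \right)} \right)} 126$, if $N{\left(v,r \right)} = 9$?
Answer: $1134$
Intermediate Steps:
$R{\left(G,x \right)} = 5$
$N{\left(-11,R{\left(1,6 \right)} \right)} 126 = 9 \cdot 126 = 1134$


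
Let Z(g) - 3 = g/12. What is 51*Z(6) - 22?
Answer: 313/2 ≈ 156.50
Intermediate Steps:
Z(g) = 3 + g/12
51*Z(6) - 22 = 51*(3 + (1/12)*6) - 22 = 51*(3 + ½) - 22 = 51*(7/2) - 22 = 357/2 - 22 = 313/2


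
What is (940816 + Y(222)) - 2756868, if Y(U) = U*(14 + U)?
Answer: -1763660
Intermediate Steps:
(940816 + Y(222)) - 2756868 = (940816 + 222*(14 + 222)) - 2756868 = (940816 + 222*236) - 2756868 = (940816 + 52392) - 2756868 = 993208 - 2756868 = -1763660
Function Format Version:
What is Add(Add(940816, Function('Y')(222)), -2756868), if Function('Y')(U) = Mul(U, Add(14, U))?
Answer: -1763660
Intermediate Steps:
Add(Add(940816, Function('Y')(222)), -2756868) = Add(Add(940816, Mul(222, Add(14, 222))), -2756868) = Add(Add(940816, Mul(222, 236)), -2756868) = Add(Add(940816, 52392), -2756868) = Add(993208, -2756868) = -1763660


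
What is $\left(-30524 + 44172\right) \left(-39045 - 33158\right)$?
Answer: $-985426544$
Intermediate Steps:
$\left(-30524 + 44172\right) \left(-39045 - 33158\right) = 13648 \left(-72203\right) = -985426544$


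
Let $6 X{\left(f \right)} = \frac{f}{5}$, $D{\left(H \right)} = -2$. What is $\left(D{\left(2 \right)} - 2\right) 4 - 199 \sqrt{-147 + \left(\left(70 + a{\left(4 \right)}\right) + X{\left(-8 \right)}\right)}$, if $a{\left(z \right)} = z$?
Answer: $-16 - \frac{199 i \sqrt{16485}}{15} \approx -16.0 - 1703.4 i$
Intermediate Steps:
$X{\left(f \right)} = \frac{f}{30}$ ($X{\left(f \right)} = \frac{\frac{1}{5} f}{6} = \frac{f}{30}$)
$\left(D{\left(2 \right)} - 2\right) 4 - 199 \sqrt{-147 + \left(\left(70 + a{\left(4 \right)}\right) + X{\left(-8 \right)}\right)} = \left(-2 - 2\right) 4 - 199 \sqrt{-147 + \left(\left(70 + 4\right) + \frac{1}{30} \left(-8\right)\right)} = \left(-4\right) 4 - 199 \sqrt{-147 + \left(74 - \frac{4}{15}\right)} = -16 - 199 \sqrt{-147 + \frac{1106}{15}} = -16 - 199 \sqrt{- \frac{1099}{15}} = -16 - 199 \frac{i \sqrt{16485}}{15} = -16 - \frac{199 i \sqrt{16485}}{15}$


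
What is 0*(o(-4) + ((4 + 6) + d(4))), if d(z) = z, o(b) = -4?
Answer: 0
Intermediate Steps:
0*(o(-4) + ((4 + 6) + d(4))) = 0*(-4 + ((4 + 6) + 4)) = 0*(-4 + (10 + 4)) = 0*(-4 + 14) = 0*10 = 0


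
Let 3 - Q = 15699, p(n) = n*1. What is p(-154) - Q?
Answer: 15542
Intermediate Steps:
p(n) = n
Q = -15696 (Q = 3 - 1*15699 = 3 - 15699 = -15696)
p(-154) - Q = -154 - 1*(-15696) = -154 + 15696 = 15542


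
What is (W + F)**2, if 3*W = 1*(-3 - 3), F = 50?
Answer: 2304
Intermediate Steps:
W = -2 (W = (1*(-3 - 3))/3 = (1*(-6))/3 = (1/3)*(-6) = -2)
(W + F)**2 = (-2 + 50)**2 = 48**2 = 2304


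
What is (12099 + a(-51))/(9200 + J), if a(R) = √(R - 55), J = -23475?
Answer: -12099/14275 - I*√106/14275 ≈ -0.84757 - 0.00072123*I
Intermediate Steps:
a(R) = √(-55 + R)
(12099 + a(-51))/(9200 + J) = (12099 + √(-55 - 51))/(9200 - 23475) = (12099 + √(-106))/(-14275) = (12099 + I*√106)*(-1/14275) = -12099/14275 - I*√106/14275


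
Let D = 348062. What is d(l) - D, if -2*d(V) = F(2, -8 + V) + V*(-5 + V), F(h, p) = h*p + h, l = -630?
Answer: -547450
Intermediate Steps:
F(h, p) = h + h*p
d(V) = 7 - V - V*(-5 + V)/2 (d(V) = -(2*(1 + (-8 + V)) + V*(-5 + V))/2 = -(2*(-7 + V) + V*(-5 + V))/2 = -((-14 + 2*V) + V*(-5 + V))/2 = -(-14 + 2*V + V*(-5 + V))/2 = 7 - V - V*(-5 + V)/2)
d(l) - D = (7 - ½*(-630)² + (3/2)*(-630)) - 1*348062 = (7 - ½*396900 - 945) - 348062 = (7 - 198450 - 945) - 348062 = -199388 - 348062 = -547450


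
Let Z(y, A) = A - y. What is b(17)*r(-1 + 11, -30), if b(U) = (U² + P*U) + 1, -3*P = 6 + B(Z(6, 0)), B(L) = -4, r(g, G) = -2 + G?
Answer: -26752/3 ≈ -8917.3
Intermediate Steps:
P = -⅔ (P = -(6 - 4)/3 = -⅓*2 = -⅔ ≈ -0.66667)
b(U) = 1 + U² - 2*U/3 (b(U) = (U² - 2*U/3) + 1 = 1 + U² - 2*U/3)
b(17)*r(-1 + 11, -30) = (1 + 17² - ⅔*17)*(-2 - 30) = (1 + 289 - 34/3)*(-32) = (836/3)*(-32) = -26752/3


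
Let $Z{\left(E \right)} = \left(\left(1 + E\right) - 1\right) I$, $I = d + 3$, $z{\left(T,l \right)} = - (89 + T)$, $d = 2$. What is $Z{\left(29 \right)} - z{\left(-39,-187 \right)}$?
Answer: $195$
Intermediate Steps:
$z{\left(T,l \right)} = -89 - T$
$I = 5$ ($I = 2 + 3 = 5$)
$Z{\left(E \right)} = 5 E$ ($Z{\left(E \right)} = \left(\left(1 + E\right) - 1\right) 5 = E 5 = 5 E$)
$Z{\left(29 \right)} - z{\left(-39,-187 \right)} = 5 \cdot 29 - \left(-89 - -39\right) = 145 - \left(-89 + 39\right) = 145 - -50 = 145 + 50 = 195$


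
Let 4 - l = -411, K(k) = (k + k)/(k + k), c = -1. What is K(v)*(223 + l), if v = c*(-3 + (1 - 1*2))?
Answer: 638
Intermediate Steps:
v = 4 (v = -(-3 + (1 - 1*2)) = -(-3 + (1 - 2)) = -(-3 - 1) = -1*(-4) = 4)
K(k) = 1 (K(k) = (2*k)/((2*k)) = (2*k)*(1/(2*k)) = 1)
l = 415 (l = 4 - 1*(-411) = 4 + 411 = 415)
K(v)*(223 + l) = 1*(223 + 415) = 1*638 = 638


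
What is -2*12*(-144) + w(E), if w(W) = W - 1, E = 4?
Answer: 3459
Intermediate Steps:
w(W) = -1 + W
-2*12*(-144) + w(E) = -2*12*(-144) + (-1 + 4) = -24*(-144) + 3 = 3456 + 3 = 3459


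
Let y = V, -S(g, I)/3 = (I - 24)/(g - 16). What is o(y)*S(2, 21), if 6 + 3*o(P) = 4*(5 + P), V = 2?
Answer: -33/7 ≈ -4.7143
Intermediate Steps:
S(g, I) = -3*(-24 + I)/(-16 + g) (S(g, I) = -3*(I - 24)/(g - 16) = -3*(-24 + I)/(-16 + g))
y = 2
o(P) = 14/3 + 4*P/3 (o(P) = -2 + (4*(5 + P))/3 = -2 + (20 + 4*P)/3 = -2 + (20/3 + 4*P/3) = 14/3 + 4*P/3)
o(y)*S(2, 21) = (14/3 + (4/3)*2)*(3*(24 - 1*21)/(-16 + 2)) = (14/3 + 8/3)*(3*(24 - 21)/(-14)) = 22*(3*(-1/14)*3)/3 = (22/3)*(-9/14) = -33/7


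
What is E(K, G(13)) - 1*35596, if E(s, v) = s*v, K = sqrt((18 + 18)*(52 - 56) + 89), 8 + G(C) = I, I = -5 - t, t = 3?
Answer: -35596 - 16*I*sqrt(55) ≈ -35596.0 - 118.66*I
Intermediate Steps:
I = -8 (I = -5 - 1*3 = -5 - 3 = -8)
G(C) = -16 (G(C) = -8 - 8 = -16)
K = I*sqrt(55) (K = sqrt(36*(-4) + 89) = sqrt(-144 + 89) = sqrt(-55) = I*sqrt(55) ≈ 7.4162*I)
E(K, G(13)) - 1*35596 = (I*sqrt(55))*(-16) - 1*35596 = -16*I*sqrt(55) - 35596 = -35596 - 16*I*sqrt(55)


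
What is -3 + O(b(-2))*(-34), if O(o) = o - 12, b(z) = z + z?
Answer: 541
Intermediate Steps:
b(z) = 2*z
O(o) = -12 + o
-3 + O(b(-2))*(-34) = -3 + (-12 + 2*(-2))*(-34) = -3 + (-12 - 4)*(-34) = -3 - 16*(-34) = -3 + 544 = 541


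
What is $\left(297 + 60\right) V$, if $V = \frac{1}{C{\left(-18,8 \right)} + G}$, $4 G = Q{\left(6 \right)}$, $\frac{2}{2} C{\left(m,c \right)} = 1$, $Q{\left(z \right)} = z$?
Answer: $\frac{714}{5} \approx 142.8$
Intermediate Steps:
$C{\left(m,c \right)} = 1$
$G = \frac{3}{2}$ ($G = \frac{1}{4} \cdot 6 = \frac{3}{2} \approx 1.5$)
$V = \frac{2}{5}$ ($V = \frac{1}{1 + \frac{3}{2}} = \frac{1}{\frac{5}{2}} = \frac{2}{5} \approx 0.4$)
$\left(297 + 60\right) V = \left(297 + 60\right) \frac{2}{5} = 357 \cdot \frac{2}{5} = \frac{714}{5}$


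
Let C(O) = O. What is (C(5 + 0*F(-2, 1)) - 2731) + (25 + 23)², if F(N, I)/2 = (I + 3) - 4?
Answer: -422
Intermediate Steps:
F(N, I) = -2 + 2*I (F(N, I) = 2*((I + 3) - 4) = 2*((3 + I) - 4) = 2*(-1 + I) = -2 + 2*I)
(C(5 + 0*F(-2, 1)) - 2731) + (25 + 23)² = ((5 + 0*(-2 + 2*1)) - 2731) + (25 + 23)² = ((5 + 0*(-2 + 2)) - 2731) + 48² = ((5 + 0*0) - 2731) + 2304 = ((5 + 0) - 2731) + 2304 = (5 - 2731) + 2304 = -2726 + 2304 = -422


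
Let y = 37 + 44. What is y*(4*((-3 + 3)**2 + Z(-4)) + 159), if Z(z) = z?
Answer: 11583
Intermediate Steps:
y = 81
y*(4*((-3 + 3)**2 + Z(-4)) + 159) = 81*(4*((-3 + 3)**2 - 4) + 159) = 81*(4*(0**2 - 4) + 159) = 81*(4*(0 - 4) + 159) = 81*(4*(-4) + 159) = 81*(-16 + 159) = 81*143 = 11583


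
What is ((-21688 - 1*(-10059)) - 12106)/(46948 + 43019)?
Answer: -23735/89967 ≈ -0.26382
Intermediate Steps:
((-21688 - 1*(-10059)) - 12106)/(46948 + 43019) = ((-21688 + 10059) - 12106)/89967 = (-11629 - 12106)*(1/89967) = -23735*1/89967 = -23735/89967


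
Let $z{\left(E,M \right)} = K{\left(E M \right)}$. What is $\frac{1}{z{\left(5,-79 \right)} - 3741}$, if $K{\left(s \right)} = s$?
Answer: $- \frac{1}{4136} \approx -0.00024178$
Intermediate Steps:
$z{\left(E,M \right)} = E M$
$\frac{1}{z{\left(5,-79 \right)} - 3741} = \frac{1}{5 \left(-79\right) - 3741} = \frac{1}{-395 - 3741} = \frac{1}{-4136} = - \frac{1}{4136}$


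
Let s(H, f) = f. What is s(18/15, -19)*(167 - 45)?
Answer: -2318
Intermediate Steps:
s(18/15, -19)*(167 - 45) = -19*(167 - 45) = -19*122 = -2318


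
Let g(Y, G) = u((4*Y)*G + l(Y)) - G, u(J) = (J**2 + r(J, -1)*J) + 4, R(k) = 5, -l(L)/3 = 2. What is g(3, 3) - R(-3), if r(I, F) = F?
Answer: 866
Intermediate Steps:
l(L) = -6 (l(L) = -3*2 = -6)
u(J) = 4 + J**2 - J (u(J) = (J**2 - J) + 4 = 4 + J**2 - J)
g(Y, G) = 10 + (-6 + 4*G*Y)**2 - G - 4*G*Y (g(Y, G) = (4 + ((4*Y)*G - 6)**2 - ((4*Y)*G - 6)) - G = (4 + (4*G*Y - 6)**2 - (4*G*Y - 6)) - G = (4 + (-6 + 4*G*Y)**2 - (-6 + 4*G*Y)) - G = (4 + (-6 + 4*G*Y)**2 + (6 - 4*G*Y)) - G = (10 + (-6 + 4*G*Y)**2 - 4*G*Y) - G = 10 + (-6 + 4*G*Y)**2 - G - 4*G*Y)
g(3, 3) - R(-3) = (46 - 1*3 - 52*3*3 + 16*3**2*3**2) - 1*5 = (46 - 3 - 468 + 16*9*9) - 5 = (46 - 3 - 468 + 1296) - 5 = 871 - 5 = 866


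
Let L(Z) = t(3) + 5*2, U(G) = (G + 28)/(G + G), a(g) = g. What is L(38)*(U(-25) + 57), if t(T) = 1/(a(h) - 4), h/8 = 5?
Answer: 342589/600 ≈ 570.98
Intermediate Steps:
h = 40 (h = 8*5 = 40)
U(G) = (28 + G)/(2*G) (U(G) = (28 + G)/((2*G)) = (28 + G)*(1/(2*G)) = (28 + G)/(2*G))
t(T) = 1/36 (t(T) = 1/(40 - 4) = 1/36)
L(Z) = 361/36 (L(Z) = 1/36 + 5*2 = 1/36 + 10 = 361/36)
L(38)*(U(-25) + 57) = 361*((1/2)*(28 - 25)/(-25) + 57)/36 = 361*((1/2)*(-1/25)*3 + 57)/36 = 361*(-3/50 + 57)/36 = (361/36)*(2847/50) = 342589/600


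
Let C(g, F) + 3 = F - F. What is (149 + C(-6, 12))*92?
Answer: 13432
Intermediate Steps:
C(g, F) = -3 (C(g, F) = -3 + (F - F) = -3 + 0 = -3)
(149 + C(-6, 12))*92 = (149 - 3)*92 = 146*92 = 13432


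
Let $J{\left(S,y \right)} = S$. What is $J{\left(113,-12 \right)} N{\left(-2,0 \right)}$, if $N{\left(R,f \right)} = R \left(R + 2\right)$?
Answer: $0$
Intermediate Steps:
$N{\left(R,f \right)} = R \left(2 + R\right)$
$J{\left(113,-12 \right)} N{\left(-2,0 \right)} = 113 \left(- 2 \left(2 - 2\right)\right) = 113 \left(\left(-2\right) 0\right) = 113 \cdot 0 = 0$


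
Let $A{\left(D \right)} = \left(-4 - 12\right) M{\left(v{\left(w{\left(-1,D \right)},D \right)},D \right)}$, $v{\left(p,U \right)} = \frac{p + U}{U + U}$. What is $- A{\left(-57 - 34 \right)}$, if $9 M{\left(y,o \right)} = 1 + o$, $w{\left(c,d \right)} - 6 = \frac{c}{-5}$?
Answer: $-160$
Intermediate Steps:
$w{\left(c,d \right)} = 6 - \frac{c}{5}$ ($w{\left(c,d \right)} = 6 + \frac{c}{-5} = 6 + c \left(- \frac{1}{5}\right) = 6 - \frac{c}{5}$)
$v{\left(p,U \right)} = \frac{U + p}{2 U}$
$M{\left(y,o \right)} = \frac{1}{9} + \frac{o}{9}$ ($M{\left(y,o \right)} = \frac{1 + o}{9} = \frac{1}{9} + \frac{o}{9}$)
$A{\left(D \right)} = - \frac{16}{9} - \frac{16 D}{9}$ ($A{\left(D \right)} = \left(-4 - 12\right) \left(\frac{1}{9} + \frac{D}{9}\right) = - 16 \left(\frac{1}{9} + \frac{D}{9}\right) = - \frac{16}{9} - \frac{16 D}{9}$)
$- A{\left(-57 - 34 \right)} = - (- \frac{16}{9} - \frac{16 \left(-57 - 34\right)}{9}) = - (- \frac{16}{9} - - \frac{1456}{9}) = - (- \frac{16}{9} + \frac{1456}{9}) = \left(-1\right) 160 = -160$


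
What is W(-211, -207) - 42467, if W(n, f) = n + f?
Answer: -42885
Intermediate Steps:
W(n, f) = f + n
W(-211, -207) - 42467 = (-207 - 211) - 42467 = -418 - 42467 = -42885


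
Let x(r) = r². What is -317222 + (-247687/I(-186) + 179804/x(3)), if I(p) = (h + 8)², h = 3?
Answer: -2693617/9 ≈ -2.9929e+5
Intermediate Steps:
I(p) = 121 (I(p) = (3 + 8)² = 11² = 121)
-317222 + (-247687/I(-186) + 179804/x(3)) = -317222 + (-247687/121 + 179804/(3²)) = -317222 + (-247687*1/121 + 179804/9) = -317222 + (-2047 + 179804*(⅑)) = -317222 + (-2047 + 179804/9) = -317222 + 161381/9 = -2693617/9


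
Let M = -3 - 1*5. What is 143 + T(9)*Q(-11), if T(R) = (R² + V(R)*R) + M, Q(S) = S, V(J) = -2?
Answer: -462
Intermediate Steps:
M = -8 (M = -3 - 5 = -8)
T(R) = -8 + R² - 2*R (T(R) = (R² - 2*R) - 8 = -8 + R² - 2*R)
143 + T(9)*Q(-11) = 143 + (-8 + 9² - 2*9)*(-11) = 143 + (-8 + 81 - 18)*(-11) = 143 + 55*(-11) = 143 - 605 = -462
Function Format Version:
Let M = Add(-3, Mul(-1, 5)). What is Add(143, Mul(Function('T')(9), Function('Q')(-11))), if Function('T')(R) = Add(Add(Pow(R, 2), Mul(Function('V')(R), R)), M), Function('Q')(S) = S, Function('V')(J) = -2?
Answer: -462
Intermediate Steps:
M = -8 (M = Add(-3, -5) = -8)
Function('T')(R) = Add(-8, Pow(R, 2), Mul(-2, R)) (Function('T')(R) = Add(Add(Pow(R, 2), Mul(-2, R)), -8) = Add(-8, Pow(R, 2), Mul(-2, R)))
Add(143, Mul(Function('T')(9), Function('Q')(-11))) = Add(143, Mul(Add(-8, Pow(9, 2), Mul(-2, 9)), -11)) = Add(143, Mul(Add(-8, 81, -18), -11)) = Add(143, Mul(55, -11)) = Add(143, -605) = -462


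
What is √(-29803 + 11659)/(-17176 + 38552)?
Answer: 9*I*√14/5344 ≈ 0.0063014*I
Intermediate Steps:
√(-29803 + 11659)/(-17176 + 38552) = √(-18144)/21376 = (36*I*√14)*(1/21376) = 9*I*√14/5344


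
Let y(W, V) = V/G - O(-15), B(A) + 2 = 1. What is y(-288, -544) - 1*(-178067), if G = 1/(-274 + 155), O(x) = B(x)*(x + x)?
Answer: 242773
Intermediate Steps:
B(A) = -1 (B(A) = -2 + 1 = -1)
O(x) = -2*x (O(x) = -(x + x) = -2*x)
G = -1/119 (G = 1/(-119) = -1/119 ≈ -0.0084034)
y(W, V) = -30 - 119*V (y(W, V) = V/(-1/119) - (-2)*(-15) = V*(-119) - 1*30 = -119*V - 30 = -30 - 119*V)
y(-288, -544) - 1*(-178067) = (-30 - 119*(-544)) - 1*(-178067) = (-30 + 64736) + 178067 = 64706 + 178067 = 242773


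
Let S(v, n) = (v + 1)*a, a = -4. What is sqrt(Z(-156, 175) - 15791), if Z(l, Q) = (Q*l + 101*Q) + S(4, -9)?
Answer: 2*I*sqrt(6359) ≈ 159.49*I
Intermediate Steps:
S(v, n) = -4 - 4*v (S(v, n) = (v + 1)*(-4) = (1 + v)*(-4) = -4 - 4*v)
Z(l, Q) = -20 + 101*Q + Q*l (Z(l, Q) = (Q*l + 101*Q) + (-4 - 4*4) = (101*Q + Q*l) + (-4 - 16) = (101*Q + Q*l) - 20 = -20 + 101*Q + Q*l)
sqrt(Z(-156, 175) - 15791) = sqrt((-20 + 101*175 + 175*(-156)) - 15791) = sqrt((-20 + 17675 - 27300) - 15791) = sqrt(-9645 - 15791) = sqrt(-25436) = 2*I*sqrt(6359)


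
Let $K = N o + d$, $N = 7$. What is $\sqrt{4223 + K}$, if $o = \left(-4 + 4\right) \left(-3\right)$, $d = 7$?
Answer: $3 \sqrt{470} \approx 65.038$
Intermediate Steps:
$o = 0$ ($o = 0 \left(-3\right) = 0$)
$K = 7$ ($K = 7 \cdot 0 + 7 = 0 + 7 = 7$)
$\sqrt{4223 + K} = \sqrt{4223 + 7} = \sqrt{4230} = 3 \sqrt{470}$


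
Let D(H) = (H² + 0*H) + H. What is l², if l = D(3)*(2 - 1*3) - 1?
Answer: 169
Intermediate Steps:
D(H) = H + H² (D(H) = (H² + 0) + H = H² + H = H + H²)
l = -13 (l = (3*(1 + 3))*(2 - 1*3) - 1 = (3*4)*(2 - 3) - 1 = 12*(-1) - 1 = -12 - 1 = -13)
l² = (-13)² = 169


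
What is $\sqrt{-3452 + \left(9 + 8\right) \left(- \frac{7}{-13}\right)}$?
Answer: $\frac{3 i \sqrt{64649}}{13} \approx 58.676 i$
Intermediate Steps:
$\sqrt{-3452 + \left(9 + 8\right) \left(- \frac{7}{-13}\right)} = \sqrt{-3452 + 17 \left(\left(-7\right) \left(- \frac{1}{13}\right)\right)} = \sqrt{-3452 + 17 \cdot \frac{7}{13}} = \sqrt{-3452 + \frac{119}{13}} = \sqrt{- \frac{44757}{13}} = \frac{3 i \sqrt{64649}}{13}$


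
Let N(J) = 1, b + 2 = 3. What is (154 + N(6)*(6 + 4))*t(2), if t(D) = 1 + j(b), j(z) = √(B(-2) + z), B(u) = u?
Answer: 164 + 164*I ≈ 164.0 + 164.0*I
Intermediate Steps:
b = 1 (b = -2 + 3 = 1)
j(z) = √(-2 + z)
t(D) = 1 + I (t(D) = 1 + √(-2 + 1) = 1 + √(-1) = 1 + I)
(154 + N(6)*(6 + 4))*t(2) = (154 + 1*(6 + 4))*(1 + I) = (154 + 1*10)*(1 + I) = (154 + 10)*(1 + I) = 164*(1 + I) = 164 + 164*I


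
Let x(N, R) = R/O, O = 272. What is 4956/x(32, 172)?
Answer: 337008/43 ≈ 7837.4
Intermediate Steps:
x(N, R) = R/272
4956/x(32, 172) = 4956/(((1/272)*172)) = 4956/(43/68) = 4956*(68/43) = 337008/43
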